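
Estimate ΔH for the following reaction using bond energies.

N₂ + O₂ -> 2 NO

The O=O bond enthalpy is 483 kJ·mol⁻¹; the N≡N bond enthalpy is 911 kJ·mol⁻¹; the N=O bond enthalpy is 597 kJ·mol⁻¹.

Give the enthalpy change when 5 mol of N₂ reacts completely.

Bonds broken (reactants):
  N≡N: 1 × 911 = 911
  O=O: 1 × 483 = 483
  Σ(broken) = 1394 kJ
Bonds formed (products):
  N=O: 2 × 597 = 1194
  Σ(formed) = 1194 kJ
ΔH = Σ(broken) − Σ(formed) = 1394 − 1194 = +200 kJ
For 5× the reaction as written: 5 × (+200) = +1000 kJ

ΔH = +1000 kJ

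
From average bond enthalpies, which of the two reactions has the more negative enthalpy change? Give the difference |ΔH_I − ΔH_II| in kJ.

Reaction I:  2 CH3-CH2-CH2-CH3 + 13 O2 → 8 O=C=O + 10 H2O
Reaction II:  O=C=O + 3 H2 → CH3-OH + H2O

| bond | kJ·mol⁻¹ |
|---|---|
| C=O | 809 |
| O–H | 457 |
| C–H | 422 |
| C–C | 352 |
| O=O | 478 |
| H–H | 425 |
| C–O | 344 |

Reaction I, by 5230 kJ

Reaction I:
  Bonds broken (reactants):
    C–C: 6 × 352 = 2112
    C–H: 20 × 422 = 8440
    O=O: 13 × 478 = 6214
    Σ(broken) = 16766 kJ
  Bonds formed (products):
    C=O: 16 × 809 = 12944
    O–H: 20 × 457 = 9140
    Σ(formed) = 22084 kJ
  ΔH_I = 16766 − 22084 = −5318 kJ
Reaction II:
  Bonds broken (reactants):
    C=O: 2 × 809 = 1618
    H–H: 3 × 425 = 1275
    Σ(broken) = 2893 kJ
  Bonds formed (products):
    C–H: 3 × 422 = 1266
    C–O: 1 × 344 = 344
    O–H: 3 × 457 = 1371
    Σ(formed) = 2981 kJ
  ΔH_II = 2893 − 2981 = −88 kJ
ΔH_I − ΔH_II = −5230 kJ, so reaction I has the more negative ΔH; |ΔH_I − ΔH_II| = 5230 kJ.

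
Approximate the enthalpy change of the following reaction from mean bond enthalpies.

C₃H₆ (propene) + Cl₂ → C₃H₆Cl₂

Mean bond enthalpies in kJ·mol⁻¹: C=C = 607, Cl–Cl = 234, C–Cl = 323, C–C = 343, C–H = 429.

Bonds broken (reactants):
  C–C: 1 × 343 = 343
  C–H: 6 × 429 = 2574
  C=C: 1 × 607 = 607
  Cl–Cl: 1 × 234 = 234
  Σ(broken) = 3758 kJ
Bonds formed (products):
  C–C: 2 × 343 = 686
  C–Cl: 2 × 323 = 646
  C–H: 6 × 429 = 2574
  Σ(formed) = 3906 kJ
ΔH = Σ(broken) − Σ(formed) = 3758 − 3906 = −148 kJ

ΔH ≈ −148 kJ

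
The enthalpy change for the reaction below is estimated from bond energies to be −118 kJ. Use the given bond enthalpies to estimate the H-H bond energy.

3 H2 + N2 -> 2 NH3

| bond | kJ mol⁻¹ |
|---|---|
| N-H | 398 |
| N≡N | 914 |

Let D be the H-H bond energy.
Σ(broken) = 3×D + 1×914 = 914 + 3D
Σ(formed) = 6×398 = 2388
ΔH = Σ(broken) − Σ(formed) = (914 + 3D) − (2388) = −1474 + 3D
Setting this equal to −118 kJ gives 3D = 1356, so D = 452 kJ/mol.

D(H-H) ≈ 452 kJ/mol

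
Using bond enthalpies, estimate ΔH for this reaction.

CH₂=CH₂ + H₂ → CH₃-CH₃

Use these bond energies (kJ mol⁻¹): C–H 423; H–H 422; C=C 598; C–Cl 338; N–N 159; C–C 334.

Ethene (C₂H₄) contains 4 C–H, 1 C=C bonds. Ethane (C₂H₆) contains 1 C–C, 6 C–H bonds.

Bonds broken (reactants):
  C–H: 4 × 423 = 1692
  C=C: 1 × 598 = 598
  H–H: 1 × 422 = 422
  Σ(broken) = 2712 kJ
Bonds formed (products):
  C–C: 1 × 334 = 334
  C–H: 6 × 423 = 2538
  Σ(formed) = 2872 kJ
ΔH = Σ(broken) − Σ(formed) = 2712 − 2872 = −160 kJ

ΔH ≈ −160 kJ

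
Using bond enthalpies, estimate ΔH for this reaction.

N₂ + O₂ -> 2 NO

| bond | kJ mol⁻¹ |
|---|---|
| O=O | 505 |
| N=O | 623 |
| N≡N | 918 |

ΔH ≈ +177 kJ

Bonds broken (reactants):
  N≡N: 1 × 918 = 918
  O=O: 1 × 505 = 505
  Σ(broken) = 1423 kJ
Bonds formed (products):
  N=O: 2 × 623 = 1246
  Σ(formed) = 1246 kJ
ΔH = Σ(broken) − Σ(formed) = 1423 − 1246 = +177 kJ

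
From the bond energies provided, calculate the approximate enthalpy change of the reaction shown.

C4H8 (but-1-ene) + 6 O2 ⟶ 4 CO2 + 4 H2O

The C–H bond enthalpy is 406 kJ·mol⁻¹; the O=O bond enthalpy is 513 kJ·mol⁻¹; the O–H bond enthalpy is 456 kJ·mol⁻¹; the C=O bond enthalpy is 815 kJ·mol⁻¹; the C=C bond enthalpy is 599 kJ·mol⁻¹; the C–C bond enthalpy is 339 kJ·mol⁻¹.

Bonds broken (reactants):
  C–C: 2 × 339 = 678
  C–H: 8 × 406 = 3248
  C=C: 1 × 599 = 599
  O=O: 6 × 513 = 3078
  Σ(broken) = 7603 kJ
Bonds formed (products):
  C=O: 8 × 815 = 6520
  O–H: 8 × 456 = 3648
  Σ(formed) = 10168 kJ
ΔH = Σ(broken) − Σ(formed) = 7603 − 10168 = −2565 kJ

ΔH ≈ −2565 kJ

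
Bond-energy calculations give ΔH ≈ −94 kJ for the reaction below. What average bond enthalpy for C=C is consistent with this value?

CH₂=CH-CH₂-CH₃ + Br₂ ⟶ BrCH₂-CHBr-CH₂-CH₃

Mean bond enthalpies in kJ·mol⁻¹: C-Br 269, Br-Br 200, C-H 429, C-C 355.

Let D be the C=C bond energy.
Σ(broken) = 1×200 + 2×355 + 8×429 + 1×D = 4342 + D
Σ(formed) = 2×269 + 3×355 + 8×429 = 5035
ΔH = Σ(broken) − Σ(formed) = (4342 + D) − (5035) = −693 + D
Setting this equal to −94 kJ gives D = 599 kJ/mol.

D(C=C) ≈ 599 kJ/mol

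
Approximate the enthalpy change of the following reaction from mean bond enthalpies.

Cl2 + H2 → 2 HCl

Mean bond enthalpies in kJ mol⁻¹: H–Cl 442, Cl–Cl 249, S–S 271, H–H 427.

ΔH ≈ −208 kJ

Bonds broken (reactants):
  Cl–Cl: 1 × 249 = 249
  H–H: 1 × 427 = 427
  Σ(broken) = 676 kJ
Bonds formed (products):
  H–Cl: 2 × 442 = 884
  Σ(formed) = 884 kJ
ΔH = Σ(broken) − Σ(formed) = 676 − 884 = −208 kJ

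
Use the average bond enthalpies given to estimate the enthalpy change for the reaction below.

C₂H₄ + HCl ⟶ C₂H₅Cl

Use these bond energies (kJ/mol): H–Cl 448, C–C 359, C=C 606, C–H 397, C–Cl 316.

Bonds broken (reactants):
  C–H: 4 × 397 = 1588
  C=C: 1 × 606 = 606
  H–Cl: 1 × 448 = 448
  Σ(broken) = 2642 kJ
Bonds formed (products):
  C–C: 1 × 359 = 359
  C–Cl: 1 × 316 = 316
  C–H: 5 × 397 = 1985
  Σ(formed) = 2660 kJ
ΔH = Σ(broken) − Σ(formed) = 2642 − 2660 = −18 kJ

ΔH ≈ −18 kJ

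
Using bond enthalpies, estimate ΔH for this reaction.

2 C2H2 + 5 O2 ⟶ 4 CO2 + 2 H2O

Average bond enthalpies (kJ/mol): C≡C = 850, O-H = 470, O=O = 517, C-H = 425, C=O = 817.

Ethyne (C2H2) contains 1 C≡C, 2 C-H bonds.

Bonds broken (reactants):
  C≡C: 2 × 850 = 1700
  C-H: 4 × 425 = 1700
  O=O: 5 × 517 = 2585
  Σ(broken) = 5985 kJ
Bonds formed (products):
  C=O: 8 × 817 = 6536
  O-H: 4 × 470 = 1880
  Σ(formed) = 8416 kJ
ΔH = Σ(broken) − Σ(formed) = 5985 − 8416 = −2431 kJ

ΔH ≈ −2431 kJ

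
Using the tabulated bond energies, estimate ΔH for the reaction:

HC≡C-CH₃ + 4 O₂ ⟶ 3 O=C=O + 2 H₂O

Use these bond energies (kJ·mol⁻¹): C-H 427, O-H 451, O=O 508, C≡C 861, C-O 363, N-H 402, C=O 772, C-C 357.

Bonds broken (reactants):
  C≡C: 1 × 861 = 861
  C-C: 1 × 357 = 357
  C-H: 4 × 427 = 1708
  O=O: 4 × 508 = 2032
  Σ(broken) = 4958 kJ
Bonds formed (products):
  C=O: 6 × 772 = 4632
  O-H: 4 × 451 = 1804
  Σ(formed) = 6436 kJ
ΔH = Σ(broken) − Σ(formed) = 4958 − 6436 = −1478 kJ

ΔH ≈ −1478 kJ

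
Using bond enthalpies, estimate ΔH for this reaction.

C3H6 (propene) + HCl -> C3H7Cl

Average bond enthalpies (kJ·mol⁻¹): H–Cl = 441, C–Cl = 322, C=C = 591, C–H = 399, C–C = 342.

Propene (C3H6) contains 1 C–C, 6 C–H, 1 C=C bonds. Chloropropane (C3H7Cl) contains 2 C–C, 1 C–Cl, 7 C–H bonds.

Bonds broken (reactants):
  C–C: 1 × 342 = 342
  C–H: 6 × 399 = 2394
  C=C: 1 × 591 = 591
  H–Cl: 1 × 441 = 441
  Σ(broken) = 3768 kJ
Bonds formed (products):
  C–C: 2 × 342 = 684
  C–Cl: 1 × 322 = 322
  C–H: 7 × 399 = 2793
  Σ(formed) = 3799 kJ
ΔH = Σ(broken) − Σ(formed) = 3768 − 3799 = −31 kJ

ΔH ≈ −31 kJ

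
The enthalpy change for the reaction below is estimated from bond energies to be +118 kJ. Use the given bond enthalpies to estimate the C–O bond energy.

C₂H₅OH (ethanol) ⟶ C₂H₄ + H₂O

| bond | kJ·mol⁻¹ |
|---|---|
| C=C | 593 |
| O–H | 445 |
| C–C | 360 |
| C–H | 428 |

D(C–O) ≈ 368 kJ/mol

Let D be the C–O bond energy.
Σ(broken) = 1×360 + 5×428 + 1×D + 1×445 = 2945 + D
Σ(formed) = 4×428 + 1×593 + 2×445 = 3195
ΔH = Σ(broken) − Σ(formed) = (2945 + D) − (3195) = −250 + D
Setting this equal to +118 kJ gives D = 368 kJ/mol.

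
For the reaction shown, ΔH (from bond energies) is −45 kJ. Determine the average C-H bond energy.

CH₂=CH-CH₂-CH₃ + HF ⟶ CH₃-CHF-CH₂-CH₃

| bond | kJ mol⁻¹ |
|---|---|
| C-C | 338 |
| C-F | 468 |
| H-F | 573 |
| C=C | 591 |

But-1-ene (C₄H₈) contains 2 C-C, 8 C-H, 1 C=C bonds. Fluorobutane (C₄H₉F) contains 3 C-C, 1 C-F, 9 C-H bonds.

D(C-H) ≈ 403 kJ/mol

Let D be the C-H bond energy.
Σ(broken) = 2×338 + 8×D + 1×591 + 1×573 = 1840 + 8D
Σ(formed) = 3×338 + 1×468 + 9×D = 1482 + 9D
ΔH = Σ(broken) − Σ(formed) = (1840 + 8D) − (1482 + 9D) = +358 − D
Setting this equal to −45 kJ gives D = 403 kJ/mol.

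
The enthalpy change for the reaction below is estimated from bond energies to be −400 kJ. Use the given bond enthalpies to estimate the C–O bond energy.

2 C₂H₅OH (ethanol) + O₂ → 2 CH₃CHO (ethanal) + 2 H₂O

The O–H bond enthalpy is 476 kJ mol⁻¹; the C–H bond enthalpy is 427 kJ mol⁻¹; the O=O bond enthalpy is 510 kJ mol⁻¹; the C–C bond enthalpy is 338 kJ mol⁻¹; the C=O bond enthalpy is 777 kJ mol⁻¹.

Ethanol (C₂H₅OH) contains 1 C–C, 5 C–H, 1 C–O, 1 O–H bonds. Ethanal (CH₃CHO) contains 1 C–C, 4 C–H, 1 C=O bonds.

D(C–O) ≈ 371 kJ/mol

Let D be the C–O bond energy.
Σ(broken) = 2×338 + 10×427 + 2×D + 2×476 + 1×510 = 6408 + 2D
Σ(formed) = 2×338 + 8×427 + 2×777 + 4×476 = 7550
ΔH = Σ(broken) − Σ(formed) = (6408 + 2D) − (7550) = −1142 + 2D
Setting this equal to −400 kJ gives 2D = 742, so D = 371 kJ/mol.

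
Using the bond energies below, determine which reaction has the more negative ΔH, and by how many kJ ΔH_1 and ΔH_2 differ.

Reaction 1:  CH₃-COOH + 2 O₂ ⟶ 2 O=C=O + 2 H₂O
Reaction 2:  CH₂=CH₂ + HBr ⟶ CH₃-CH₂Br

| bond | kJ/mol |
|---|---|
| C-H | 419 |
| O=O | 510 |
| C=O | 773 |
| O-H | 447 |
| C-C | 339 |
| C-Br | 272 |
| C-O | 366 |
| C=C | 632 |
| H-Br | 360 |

Reaction 1:
  Bonds broken (reactants):
    C-C: 1 × 339 = 339
    C-H: 3 × 419 = 1257
    C-O: 1 × 366 = 366
    C=O: 1 × 773 = 773
    O-H: 1 × 447 = 447
    O=O: 2 × 510 = 1020
    Σ(broken) = 4202 kJ
  Bonds formed (products):
    C=O: 4 × 773 = 3092
    O-H: 4 × 447 = 1788
    Σ(formed) = 4880 kJ
  ΔH_1 = 4202 − 4880 = −678 kJ
Reaction 2:
  Bonds broken (reactants):
    C-H: 4 × 419 = 1676
    C=C: 1 × 632 = 632
    H-Br: 1 × 360 = 360
    Σ(broken) = 2668 kJ
  Bonds formed (products):
    C-Br: 1 × 272 = 272
    C-C: 1 × 339 = 339
    C-H: 5 × 419 = 2095
    Σ(formed) = 2706 kJ
  ΔH_2 = 2668 − 2706 = −38 kJ
ΔH_1 − ΔH_2 = −640 kJ, so reaction 1 has the more negative ΔH; |ΔH_1 − ΔH_2| = 640 kJ.

Reaction 1, by 640 kJ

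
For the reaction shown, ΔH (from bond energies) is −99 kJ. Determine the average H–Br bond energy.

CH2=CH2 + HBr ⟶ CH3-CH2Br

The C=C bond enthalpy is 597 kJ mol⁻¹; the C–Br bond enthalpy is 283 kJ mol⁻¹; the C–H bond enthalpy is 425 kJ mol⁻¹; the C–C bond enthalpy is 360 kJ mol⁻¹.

Let D be the H–Br bond energy.
Σ(broken) = 4×425 + 1×597 + 1×D = 2297 + D
Σ(formed) = 1×283 + 1×360 + 5×425 = 2768
ΔH = Σ(broken) − Σ(formed) = (2297 + D) − (2768) = −471 + D
Setting this equal to −99 kJ gives D = 372 kJ/mol.

D(H–Br) ≈ 372 kJ/mol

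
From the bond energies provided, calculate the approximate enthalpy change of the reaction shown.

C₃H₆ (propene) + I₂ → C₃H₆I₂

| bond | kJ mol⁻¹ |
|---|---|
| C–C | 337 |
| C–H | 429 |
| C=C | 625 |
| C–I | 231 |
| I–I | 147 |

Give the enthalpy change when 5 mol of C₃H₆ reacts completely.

ΔH = −135 kJ

Bonds broken (reactants):
  C–C: 1 × 337 = 337
  C–H: 6 × 429 = 2574
  C=C: 1 × 625 = 625
  I–I: 1 × 147 = 147
  Σ(broken) = 3683 kJ
Bonds formed (products):
  C–C: 2 × 337 = 674
  C–H: 6 × 429 = 2574
  C–I: 2 × 231 = 462
  Σ(formed) = 3710 kJ
ΔH = Σ(broken) − Σ(formed) = 3683 − 3710 = −27 kJ
For 5× the reaction as written: 5 × (−27) = −135 kJ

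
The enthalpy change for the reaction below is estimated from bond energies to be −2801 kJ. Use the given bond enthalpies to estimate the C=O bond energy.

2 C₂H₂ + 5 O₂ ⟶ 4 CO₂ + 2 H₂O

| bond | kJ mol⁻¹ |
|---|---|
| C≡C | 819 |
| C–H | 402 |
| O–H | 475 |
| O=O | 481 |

Let D be the C=O bond energy.
Σ(broken) = 2×819 + 4×402 + 5×481 = 5651
Σ(formed) = 8×D + 4×475 = 1900 + 8D
ΔH = Σ(broken) − Σ(formed) = (5651) − (1900 + 8D) = +3751 − 8D
Setting this equal to −2801 kJ gives 8D = 6552, so D = 819 kJ/mol.

D(C=O) ≈ 819 kJ/mol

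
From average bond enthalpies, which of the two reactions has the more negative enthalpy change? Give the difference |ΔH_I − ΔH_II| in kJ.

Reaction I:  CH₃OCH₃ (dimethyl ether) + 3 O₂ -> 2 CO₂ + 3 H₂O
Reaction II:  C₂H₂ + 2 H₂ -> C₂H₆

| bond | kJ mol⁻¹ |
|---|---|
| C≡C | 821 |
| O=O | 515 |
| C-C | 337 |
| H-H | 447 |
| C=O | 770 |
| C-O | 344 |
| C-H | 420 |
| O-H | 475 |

Reaction I, by 875 kJ

Reaction I:
  Bonds broken (reactants):
    C-H: 6 × 420 = 2520
    C-O: 2 × 344 = 688
    O=O: 3 × 515 = 1545
    Σ(broken) = 4753 kJ
  Bonds formed (products):
    C=O: 4 × 770 = 3080
    O-H: 6 × 475 = 2850
    Σ(formed) = 5930 kJ
  ΔH_I = 4753 − 5930 = −1177 kJ
Reaction II:
  Bonds broken (reactants):
    C≡C: 1 × 821 = 821
    C-H: 2 × 420 = 840
    H-H: 2 × 447 = 894
    Σ(broken) = 2555 kJ
  Bonds formed (products):
    C-C: 1 × 337 = 337
    C-H: 6 × 420 = 2520
    Σ(formed) = 2857 kJ
  ΔH_II = 2555 − 2857 = −302 kJ
ΔH_I − ΔH_II = −875 kJ, so reaction I has the more negative ΔH; |ΔH_I − ΔH_II| = 875 kJ.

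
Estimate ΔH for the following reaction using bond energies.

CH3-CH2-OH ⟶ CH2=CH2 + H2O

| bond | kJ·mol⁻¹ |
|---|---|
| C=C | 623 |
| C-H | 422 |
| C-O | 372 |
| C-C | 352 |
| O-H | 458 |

Bonds broken (reactants):
  C-C: 1 × 352 = 352
  C-H: 5 × 422 = 2110
  C-O: 1 × 372 = 372
  O-H: 1 × 458 = 458
  Σ(broken) = 3292 kJ
Bonds formed (products):
  C-H: 4 × 422 = 1688
  C=C: 1 × 623 = 623
  O-H: 2 × 458 = 916
  Σ(formed) = 3227 kJ
ΔH = Σ(broken) − Σ(formed) = 3292 − 3227 = +65 kJ

ΔH ≈ +65 kJ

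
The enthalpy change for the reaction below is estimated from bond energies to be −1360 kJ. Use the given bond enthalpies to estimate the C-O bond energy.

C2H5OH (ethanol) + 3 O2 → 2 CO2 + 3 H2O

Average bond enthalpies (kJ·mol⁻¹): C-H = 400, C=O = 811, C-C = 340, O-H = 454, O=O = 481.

D(C-O) ≈ 371 kJ/mol

Let D be the C-O bond energy.
Σ(broken) = 1×340 + 5×400 + 1×D + 1×454 + 3×481 = 4237 + D
Σ(formed) = 4×811 + 6×454 = 5968
ΔH = Σ(broken) − Σ(formed) = (4237 + D) − (5968) = −1731 + D
Setting this equal to −1360 kJ gives D = 371 kJ/mol.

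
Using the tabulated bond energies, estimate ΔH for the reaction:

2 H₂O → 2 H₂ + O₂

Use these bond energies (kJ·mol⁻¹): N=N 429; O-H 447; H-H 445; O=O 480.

Bonds broken (reactants):
  O-H: 4 × 447 = 1788
  Σ(broken) = 1788 kJ
Bonds formed (products):
  H-H: 2 × 445 = 890
  O=O: 1 × 480 = 480
  Σ(formed) = 1370 kJ
ΔH = Σ(broken) − Σ(formed) = 1788 − 1370 = +418 kJ

ΔH ≈ +418 kJ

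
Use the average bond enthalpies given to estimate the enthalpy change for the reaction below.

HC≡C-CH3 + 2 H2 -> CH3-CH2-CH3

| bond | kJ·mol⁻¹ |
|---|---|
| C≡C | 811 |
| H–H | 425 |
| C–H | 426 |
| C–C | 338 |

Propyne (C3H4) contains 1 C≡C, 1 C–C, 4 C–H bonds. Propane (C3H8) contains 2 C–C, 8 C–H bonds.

ΔH ≈ −381 kJ

Bonds broken (reactants):
  C≡C: 1 × 811 = 811
  C–C: 1 × 338 = 338
  C–H: 4 × 426 = 1704
  H–H: 2 × 425 = 850
  Σ(broken) = 3703 kJ
Bonds formed (products):
  C–C: 2 × 338 = 676
  C–H: 8 × 426 = 3408
  Σ(formed) = 4084 kJ
ΔH = Σ(broken) − Σ(formed) = 3703 − 4084 = −381 kJ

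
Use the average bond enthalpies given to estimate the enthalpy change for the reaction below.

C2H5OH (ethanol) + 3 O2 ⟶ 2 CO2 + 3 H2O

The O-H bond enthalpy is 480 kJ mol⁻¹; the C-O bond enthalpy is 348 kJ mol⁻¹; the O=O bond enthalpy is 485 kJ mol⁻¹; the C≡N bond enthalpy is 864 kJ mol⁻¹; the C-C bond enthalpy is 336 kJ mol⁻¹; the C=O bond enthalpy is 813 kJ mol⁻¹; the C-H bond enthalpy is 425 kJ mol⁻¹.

Bonds broken (reactants):
  C-C: 1 × 336 = 336
  C-H: 5 × 425 = 2125
  C-O: 1 × 348 = 348
  O-H: 1 × 480 = 480
  O=O: 3 × 485 = 1455
  Σ(broken) = 4744 kJ
Bonds formed (products):
  C=O: 4 × 813 = 3252
  O-H: 6 × 480 = 2880
  Σ(formed) = 6132 kJ
ΔH = Σ(broken) − Σ(formed) = 4744 − 6132 = −1388 kJ

ΔH ≈ −1388 kJ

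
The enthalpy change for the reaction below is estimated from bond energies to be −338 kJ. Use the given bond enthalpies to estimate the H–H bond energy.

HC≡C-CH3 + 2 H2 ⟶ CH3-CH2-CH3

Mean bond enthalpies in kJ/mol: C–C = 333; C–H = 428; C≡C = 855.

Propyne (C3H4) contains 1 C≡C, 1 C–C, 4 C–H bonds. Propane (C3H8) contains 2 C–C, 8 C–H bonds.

D(H–H) ≈ 426 kJ/mol

Let D be the H–H bond energy.
Σ(broken) = 1×855 + 1×333 + 4×428 + 2×D = 2900 + 2D
Σ(formed) = 2×333 + 8×428 = 4090
ΔH = Σ(broken) − Σ(formed) = (2900 + 2D) − (4090) = −1190 + 2D
Setting this equal to −338 kJ gives 2D = 852, so D = 426 kJ/mol.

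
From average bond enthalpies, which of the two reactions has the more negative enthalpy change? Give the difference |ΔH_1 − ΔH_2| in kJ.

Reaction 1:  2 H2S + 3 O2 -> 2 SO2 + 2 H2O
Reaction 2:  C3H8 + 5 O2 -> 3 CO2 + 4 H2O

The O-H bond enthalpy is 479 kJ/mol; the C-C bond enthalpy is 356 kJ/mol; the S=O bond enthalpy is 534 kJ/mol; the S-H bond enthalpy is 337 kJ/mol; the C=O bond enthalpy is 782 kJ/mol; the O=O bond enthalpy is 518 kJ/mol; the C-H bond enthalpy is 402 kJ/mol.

Reaction 1:
  Bonds broken (reactants):
    O=O: 3 × 518 = 1554
    S-H: 4 × 337 = 1348
    Σ(broken) = 2902 kJ
  Bonds formed (products):
    O-H: 4 × 479 = 1916
    S=O: 4 × 534 = 2136
    Σ(formed) = 4052 kJ
  ΔH_1 = 2902 − 4052 = −1150 kJ
Reaction 2:
  Bonds broken (reactants):
    C-C: 2 × 356 = 712
    C-H: 8 × 402 = 3216
    O=O: 5 × 518 = 2590
    Σ(broken) = 6518 kJ
  Bonds formed (products):
    C=O: 6 × 782 = 4692
    O-H: 8 × 479 = 3832
    Σ(formed) = 8524 kJ
  ΔH_2 = 6518 − 8524 = −2006 kJ
ΔH_1 − ΔH_2 = +856 kJ, so reaction 2 has the more negative ΔH; |ΔH_1 − ΔH_2| = 856 kJ.

Reaction 2, by 856 kJ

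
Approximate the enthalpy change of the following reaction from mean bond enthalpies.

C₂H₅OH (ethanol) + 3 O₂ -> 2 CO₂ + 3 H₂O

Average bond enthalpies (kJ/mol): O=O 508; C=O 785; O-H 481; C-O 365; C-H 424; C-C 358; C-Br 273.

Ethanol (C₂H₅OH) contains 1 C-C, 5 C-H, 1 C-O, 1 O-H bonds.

Bonds broken (reactants):
  C-C: 1 × 358 = 358
  C-H: 5 × 424 = 2120
  C-O: 1 × 365 = 365
  O-H: 1 × 481 = 481
  O=O: 3 × 508 = 1524
  Σ(broken) = 4848 kJ
Bonds formed (products):
  C=O: 4 × 785 = 3140
  O-H: 6 × 481 = 2886
  Σ(formed) = 6026 kJ
ΔH = Σ(broken) − Σ(formed) = 4848 − 6026 = −1178 kJ

ΔH ≈ −1178 kJ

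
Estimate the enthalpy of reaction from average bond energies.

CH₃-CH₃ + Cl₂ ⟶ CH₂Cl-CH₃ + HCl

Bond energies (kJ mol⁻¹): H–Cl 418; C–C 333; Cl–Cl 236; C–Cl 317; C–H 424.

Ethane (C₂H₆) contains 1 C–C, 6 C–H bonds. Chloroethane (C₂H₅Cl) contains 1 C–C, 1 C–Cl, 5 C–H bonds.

ΔH ≈ −75 kJ

Bonds broken (reactants):
  C–C: 1 × 333 = 333
  C–H: 6 × 424 = 2544
  Cl–Cl: 1 × 236 = 236
  Σ(broken) = 3113 kJ
Bonds formed (products):
  C–C: 1 × 333 = 333
  C–Cl: 1 × 317 = 317
  C–H: 5 × 424 = 2120
  H–Cl: 1 × 418 = 418
  Σ(formed) = 3188 kJ
ΔH = Σ(broken) − Σ(formed) = 3113 − 3188 = −75 kJ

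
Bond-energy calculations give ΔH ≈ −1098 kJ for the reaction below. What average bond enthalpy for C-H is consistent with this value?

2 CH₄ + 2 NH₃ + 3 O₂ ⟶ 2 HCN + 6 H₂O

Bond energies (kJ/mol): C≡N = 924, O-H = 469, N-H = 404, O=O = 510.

D(C-H) ≈ 404 kJ/mol

Let D be the C-H bond energy.
Σ(broken) = 8×D + 6×404 + 3×510 = 3954 + 8D
Σ(formed) = 2×924 + 2×D + 12×469 = 7476 + 2D
ΔH = Σ(broken) − Σ(formed) = (3954 + 8D) − (7476 + 2D) = −3522 + 6D
Setting this equal to −1098 kJ gives 6D = 2424, so D = 404 kJ/mol.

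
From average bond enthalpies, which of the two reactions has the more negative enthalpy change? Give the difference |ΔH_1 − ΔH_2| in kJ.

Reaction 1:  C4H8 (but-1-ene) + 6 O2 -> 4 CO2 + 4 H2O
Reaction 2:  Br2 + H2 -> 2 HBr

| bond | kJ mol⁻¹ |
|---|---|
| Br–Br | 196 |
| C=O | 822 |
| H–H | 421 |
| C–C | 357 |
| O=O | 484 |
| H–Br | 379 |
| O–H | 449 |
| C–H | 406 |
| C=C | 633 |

Reaction 1, by 2528 kJ

Reaction 1:
  Bonds broken (reactants):
    C–C: 2 × 357 = 714
    C–H: 8 × 406 = 3248
    C=C: 1 × 633 = 633
    O=O: 6 × 484 = 2904
    Σ(broken) = 7499 kJ
  Bonds formed (products):
    C=O: 8 × 822 = 6576
    O–H: 8 × 449 = 3592
    Σ(formed) = 10168 kJ
  ΔH_1 = 7499 − 10168 = −2669 kJ
Reaction 2:
  Bonds broken (reactants):
    Br–Br: 1 × 196 = 196
    H–H: 1 × 421 = 421
    Σ(broken) = 617 kJ
  Bonds formed (products):
    H–Br: 2 × 379 = 758
    Σ(formed) = 758 kJ
  ΔH_2 = 617 − 758 = −141 kJ
ΔH_1 − ΔH_2 = −2528 kJ, so reaction 1 has the more negative ΔH; |ΔH_1 − ΔH_2| = 2528 kJ.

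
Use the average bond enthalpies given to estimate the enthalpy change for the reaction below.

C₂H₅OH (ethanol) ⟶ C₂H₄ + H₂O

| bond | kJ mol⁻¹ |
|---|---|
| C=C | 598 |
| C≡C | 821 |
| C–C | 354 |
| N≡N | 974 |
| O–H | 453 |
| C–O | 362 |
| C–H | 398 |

Bonds broken (reactants):
  C–C: 1 × 354 = 354
  C–H: 5 × 398 = 1990
  C–O: 1 × 362 = 362
  O–H: 1 × 453 = 453
  Σ(broken) = 3159 kJ
Bonds formed (products):
  C–H: 4 × 398 = 1592
  C=C: 1 × 598 = 598
  O–H: 2 × 453 = 906
  Σ(formed) = 3096 kJ
ΔH = Σ(broken) − Σ(formed) = 3159 − 3096 = +63 kJ

ΔH ≈ +63 kJ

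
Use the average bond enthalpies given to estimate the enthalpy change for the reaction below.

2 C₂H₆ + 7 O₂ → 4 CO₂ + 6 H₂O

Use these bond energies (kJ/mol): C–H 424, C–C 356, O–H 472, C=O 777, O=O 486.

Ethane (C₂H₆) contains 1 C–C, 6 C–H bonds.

Bonds broken (reactants):
  C–C: 2 × 356 = 712
  C–H: 12 × 424 = 5088
  O=O: 7 × 486 = 3402
  Σ(broken) = 9202 kJ
Bonds formed (products):
  C=O: 8 × 777 = 6216
  O–H: 12 × 472 = 5664
  Σ(formed) = 11880 kJ
ΔH = Σ(broken) − Σ(formed) = 9202 − 11880 = −2678 kJ

ΔH ≈ −2678 kJ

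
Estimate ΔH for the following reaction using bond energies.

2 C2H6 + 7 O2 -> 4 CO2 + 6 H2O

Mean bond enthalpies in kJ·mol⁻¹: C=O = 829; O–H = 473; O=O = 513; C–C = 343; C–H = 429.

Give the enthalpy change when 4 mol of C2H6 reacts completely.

ΔH = −5766 kJ

Bonds broken (reactants):
  C–C: 2 × 343 = 686
  C–H: 12 × 429 = 5148
  O=O: 7 × 513 = 3591
  Σ(broken) = 9425 kJ
Bonds formed (products):
  C=O: 8 × 829 = 6632
  O–H: 12 × 473 = 5676
  Σ(formed) = 12308 kJ
ΔH = Σ(broken) − Σ(formed) = 9425 − 12308 = −2883 kJ
For 2× the reaction as written: 2 × (−2883) = −5766 kJ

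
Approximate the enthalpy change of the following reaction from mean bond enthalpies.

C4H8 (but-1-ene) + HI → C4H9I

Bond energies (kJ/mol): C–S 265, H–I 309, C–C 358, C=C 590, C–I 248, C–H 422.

Bonds broken (reactants):
  C–C: 2 × 358 = 716
  C–H: 8 × 422 = 3376
  C=C: 1 × 590 = 590
  H–I: 1 × 309 = 309
  Σ(broken) = 4991 kJ
Bonds formed (products):
  C–C: 3 × 358 = 1074
  C–H: 9 × 422 = 3798
  C–I: 1 × 248 = 248
  Σ(formed) = 5120 kJ
ΔH = Σ(broken) − Σ(formed) = 4991 − 5120 = −129 kJ

ΔH ≈ −129 kJ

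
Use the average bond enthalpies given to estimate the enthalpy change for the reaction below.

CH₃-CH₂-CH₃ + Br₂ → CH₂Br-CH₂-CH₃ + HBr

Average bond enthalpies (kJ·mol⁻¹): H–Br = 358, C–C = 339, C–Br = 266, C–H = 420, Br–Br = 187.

Bonds broken (reactants):
  Br–Br: 1 × 187 = 187
  C–C: 2 × 339 = 678
  C–H: 8 × 420 = 3360
  Σ(broken) = 4225 kJ
Bonds formed (products):
  C–Br: 1 × 266 = 266
  C–C: 2 × 339 = 678
  C–H: 7 × 420 = 2940
  H–Br: 1 × 358 = 358
  Σ(formed) = 4242 kJ
ΔH = Σ(broken) − Σ(formed) = 4225 − 4242 = −17 kJ

ΔH ≈ −17 kJ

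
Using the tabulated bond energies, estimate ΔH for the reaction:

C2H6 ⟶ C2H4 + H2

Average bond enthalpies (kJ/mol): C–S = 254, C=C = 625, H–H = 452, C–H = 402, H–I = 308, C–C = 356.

Bonds broken (reactants):
  C–C: 1 × 356 = 356
  C–H: 6 × 402 = 2412
  Σ(broken) = 2768 kJ
Bonds formed (products):
  C–H: 4 × 402 = 1608
  C=C: 1 × 625 = 625
  H–H: 1 × 452 = 452
  Σ(formed) = 2685 kJ
ΔH = Σ(broken) − Σ(formed) = 2768 − 2685 = +83 kJ

ΔH ≈ +83 kJ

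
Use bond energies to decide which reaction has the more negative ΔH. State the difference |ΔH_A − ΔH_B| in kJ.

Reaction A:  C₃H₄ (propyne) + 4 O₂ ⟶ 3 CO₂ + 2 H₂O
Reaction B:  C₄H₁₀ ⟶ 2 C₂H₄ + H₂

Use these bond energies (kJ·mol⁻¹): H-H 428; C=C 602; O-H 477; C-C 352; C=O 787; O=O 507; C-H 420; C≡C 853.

Reaction A, by 1981 kJ

Reaction A:
  Bonds broken (reactants):
    C≡C: 1 × 853 = 853
    C-C: 1 × 352 = 352
    C-H: 4 × 420 = 1680
    O=O: 4 × 507 = 2028
    Σ(broken) = 4913 kJ
  Bonds formed (products):
    C=O: 6 × 787 = 4722
    O-H: 4 × 477 = 1908
    Σ(formed) = 6630 kJ
  ΔH_A = 4913 − 6630 = −1717 kJ
Reaction B:
  Bonds broken (reactants):
    C-C: 3 × 352 = 1056
    C-H: 10 × 420 = 4200
    Σ(broken) = 5256 kJ
  Bonds formed (products):
    C-H: 8 × 420 = 3360
    C=C: 2 × 602 = 1204
    H-H: 1 × 428 = 428
    Σ(formed) = 4992 kJ
  ΔH_B = 5256 − 4992 = +264 kJ
ΔH_A − ΔH_B = −1981 kJ, so reaction A has the more negative ΔH; |ΔH_A − ΔH_B| = 1981 kJ.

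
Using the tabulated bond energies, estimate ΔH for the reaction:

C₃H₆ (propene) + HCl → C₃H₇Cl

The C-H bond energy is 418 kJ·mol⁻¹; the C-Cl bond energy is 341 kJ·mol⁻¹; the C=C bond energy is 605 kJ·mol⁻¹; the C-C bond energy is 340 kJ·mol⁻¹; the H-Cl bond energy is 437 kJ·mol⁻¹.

Bonds broken (reactants):
  C-C: 1 × 340 = 340
  C-H: 6 × 418 = 2508
  C=C: 1 × 605 = 605
  H-Cl: 1 × 437 = 437
  Σ(broken) = 3890 kJ
Bonds formed (products):
  C-C: 2 × 340 = 680
  C-Cl: 1 × 341 = 341
  C-H: 7 × 418 = 2926
  Σ(formed) = 3947 kJ
ΔH = Σ(broken) − Σ(formed) = 3890 − 3947 = −57 kJ

ΔH ≈ −57 kJ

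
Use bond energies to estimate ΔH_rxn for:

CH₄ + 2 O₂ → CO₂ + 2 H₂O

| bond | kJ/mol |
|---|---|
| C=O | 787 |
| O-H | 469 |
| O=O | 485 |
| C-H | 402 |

ΔH ≈ −872 kJ

Bonds broken (reactants):
  C-H: 4 × 402 = 1608
  O=O: 2 × 485 = 970
  Σ(broken) = 2578 kJ
Bonds formed (products):
  C=O: 2 × 787 = 1574
  O-H: 4 × 469 = 1876
  Σ(formed) = 3450 kJ
ΔH = Σ(broken) − Σ(formed) = 2578 − 3450 = −872 kJ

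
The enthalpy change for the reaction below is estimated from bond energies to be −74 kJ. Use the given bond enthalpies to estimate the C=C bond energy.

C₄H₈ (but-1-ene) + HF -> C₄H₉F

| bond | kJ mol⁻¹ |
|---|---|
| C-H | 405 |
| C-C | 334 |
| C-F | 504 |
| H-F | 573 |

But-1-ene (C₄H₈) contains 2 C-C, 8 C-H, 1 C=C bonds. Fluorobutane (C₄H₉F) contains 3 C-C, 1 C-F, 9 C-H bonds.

Let D be the C=C bond energy.
Σ(broken) = 2×334 + 8×405 + 1×D + 1×573 = 4481 + D
Σ(formed) = 3×334 + 1×504 + 9×405 = 5151
ΔH = Σ(broken) − Σ(formed) = (4481 + D) − (5151) = −670 + D
Setting this equal to −74 kJ gives D = 596 kJ/mol.

D(C=C) ≈ 596 kJ/mol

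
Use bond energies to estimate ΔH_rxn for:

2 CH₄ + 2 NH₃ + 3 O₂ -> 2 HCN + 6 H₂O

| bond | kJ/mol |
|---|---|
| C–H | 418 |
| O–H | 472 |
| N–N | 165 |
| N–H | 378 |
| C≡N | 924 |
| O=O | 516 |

Bonds broken (reactants):
  C–H: 8 × 418 = 3344
  N–H: 6 × 378 = 2268
  O=O: 3 × 516 = 1548
  Σ(broken) = 7160 kJ
Bonds formed (products):
  C≡N: 2 × 924 = 1848
  C–H: 2 × 418 = 836
  O–H: 12 × 472 = 5664
  Σ(formed) = 8348 kJ
ΔH = Σ(broken) − Σ(formed) = 7160 − 8348 = −1188 kJ

ΔH ≈ −1188 kJ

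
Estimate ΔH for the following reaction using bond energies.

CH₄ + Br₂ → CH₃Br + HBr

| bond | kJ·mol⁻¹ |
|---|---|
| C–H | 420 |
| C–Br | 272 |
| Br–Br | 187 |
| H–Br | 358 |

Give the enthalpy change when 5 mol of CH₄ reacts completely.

Bonds broken (reactants):
  Br–Br: 1 × 187 = 187
  C–H: 4 × 420 = 1680
  Σ(broken) = 1867 kJ
Bonds formed (products):
  C–Br: 1 × 272 = 272
  C–H: 3 × 420 = 1260
  H–Br: 1 × 358 = 358
  Σ(formed) = 1890 kJ
ΔH = Σ(broken) − Σ(formed) = 1867 − 1890 = −23 kJ
For 5× the reaction as written: 5 × (−23) = −115 kJ

ΔH = −115 kJ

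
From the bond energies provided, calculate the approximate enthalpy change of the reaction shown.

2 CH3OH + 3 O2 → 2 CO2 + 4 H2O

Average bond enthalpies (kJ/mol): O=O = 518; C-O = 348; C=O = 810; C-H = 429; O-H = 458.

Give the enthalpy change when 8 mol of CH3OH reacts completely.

ΔH = −4656 kJ

Bonds broken (reactants):
  C-H: 6 × 429 = 2574
  C-O: 2 × 348 = 696
  O-H: 2 × 458 = 916
  O=O: 3 × 518 = 1554
  Σ(broken) = 5740 kJ
Bonds formed (products):
  C=O: 4 × 810 = 3240
  O-H: 8 × 458 = 3664
  Σ(formed) = 6904 kJ
ΔH = Σ(broken) − Σ(formed) = 5740 − 6904 = −1164 kJ
For 4× the reaction as written: 4 × (−1164) = −4656 kJ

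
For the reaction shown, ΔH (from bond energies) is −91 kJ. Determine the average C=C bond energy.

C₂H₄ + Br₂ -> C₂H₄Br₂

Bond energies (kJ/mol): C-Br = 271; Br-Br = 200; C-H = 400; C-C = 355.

D(C=C) ≈ 606 kJ/mol

Let D be the C=C bond energy.
Σ(broken) = 1×200 + 4×400 + 1×D = 1800 + D
Σ(formed) = 2×271 + 1×355 + 4×400 = 2497
ΔH = Σ(broken) − Σ(formed) = (1800 + D) − (2497) = −697 + D
Setting this equal to −91 kJ gives D = 606 kJ/mol.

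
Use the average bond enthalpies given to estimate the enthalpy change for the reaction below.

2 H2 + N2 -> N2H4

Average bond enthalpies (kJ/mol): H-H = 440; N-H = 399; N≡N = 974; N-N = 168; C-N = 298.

Bonds broken (reactants):
  H-H: 2 × 440 = 880
  N≡N: 1 × 974 = 974
  Σ(broken) = 1854 kJ
Bonds formed (products):
  N-H: 4 × 399 = 1596
  N-N: 1 × 168 = 168
  Σ(formed) = 1764 kJ
ΔH = Σ(broken) − Σ(formed) = 1854 − 1764 = +90 kJ

ΔH ≈ +90 kJ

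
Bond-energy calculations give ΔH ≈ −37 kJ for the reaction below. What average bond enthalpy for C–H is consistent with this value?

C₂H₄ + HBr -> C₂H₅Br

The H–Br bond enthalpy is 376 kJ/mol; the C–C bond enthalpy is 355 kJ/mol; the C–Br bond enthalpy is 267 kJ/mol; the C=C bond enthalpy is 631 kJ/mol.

Let D be the C–H bond energy.
Σ(broken) = 4×D + 1×631 + 1×376 = 1007 + 4D
Σ(formed) = 1×267 + 1×355 + 5×D = 622 + 5D
ΔH = Σ(broken) − Σ(formed) = (1007 + 4D) − (622 + 5D) = +385 − D
Setting this equal to −37 kJ gives D = 422 kJ/mol.

D(C–H) ≈ 422 kJ/mol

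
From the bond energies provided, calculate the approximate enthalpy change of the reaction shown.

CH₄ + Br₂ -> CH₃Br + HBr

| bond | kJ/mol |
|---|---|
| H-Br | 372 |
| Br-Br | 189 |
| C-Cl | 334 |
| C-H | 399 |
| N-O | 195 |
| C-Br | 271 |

Bonds broken (reactants):
  Br-Br: 1 × 189 = 189
  C-H: 4 × 399 = 1596
  Σ(broken) = 1785 kJ
Bonds formed (products):
  C-Br: 1 × 271 = 271
  C-H: 3 × 399 = 1197
  H-Br: 1 × 372 = 372
  Σ(formed) = 1840 kJ
ΔH = Σ(broken) − Σ(formed) = 1785 − 1840 = −55 kJ

ΔH ≈ −55 kJ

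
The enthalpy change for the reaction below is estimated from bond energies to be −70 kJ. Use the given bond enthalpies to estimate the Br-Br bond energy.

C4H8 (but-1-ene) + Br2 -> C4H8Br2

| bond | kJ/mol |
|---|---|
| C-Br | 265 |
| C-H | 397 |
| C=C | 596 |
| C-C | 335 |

Let D be the Br-Br bond energy.
Σ(broken) = 1×D + 2×335 + 8×397 + 1×596 = 4442 + D
Σ(formed) = 2×265 + 3×335 + 8×397 = 4711
ΔH = Σ(broken) − Σ(formed) = (4442 + D) − (4711) = −269 + D
Setting this equal to −70 kJ gives D = 199 kJ/mol.

D(Br-Br) ≈ 199 kJ/mol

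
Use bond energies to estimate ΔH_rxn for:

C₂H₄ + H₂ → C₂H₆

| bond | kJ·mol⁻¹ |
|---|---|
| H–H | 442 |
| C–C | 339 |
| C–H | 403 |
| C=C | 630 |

ΔH ≈ −73 kJ

Bonds broken (reactants):
  C–H: 4 × 403 = 1612
  C=C: 1 × 630 = 630
  H–H: 1 × 442 = 442
  Σ(broken) = 2684 kJ
Bonds formed (products):
  C–C: 1 × 339 = 339
  C–H: 6 × 403 = 2418
  Σ(formed) = 2757 kJ
ΔH = Σ(broken) − Σ(formed) = 2684 − 2757 = −73 kJ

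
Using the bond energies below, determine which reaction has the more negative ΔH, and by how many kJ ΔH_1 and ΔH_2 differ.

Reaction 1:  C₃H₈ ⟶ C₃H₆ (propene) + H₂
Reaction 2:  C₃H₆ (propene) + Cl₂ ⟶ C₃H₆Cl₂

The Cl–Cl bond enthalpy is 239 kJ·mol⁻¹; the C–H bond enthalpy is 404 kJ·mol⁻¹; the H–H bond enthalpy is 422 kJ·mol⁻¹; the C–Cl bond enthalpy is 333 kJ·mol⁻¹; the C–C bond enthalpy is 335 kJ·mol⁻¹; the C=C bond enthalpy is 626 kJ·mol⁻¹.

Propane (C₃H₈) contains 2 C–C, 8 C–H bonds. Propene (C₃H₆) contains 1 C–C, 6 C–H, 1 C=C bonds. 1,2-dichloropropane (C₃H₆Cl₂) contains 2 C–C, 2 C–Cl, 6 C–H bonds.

Reaction 1:
  Bonds broken (reactants):
    C–C: 2 × 335 = 670
    C–H: 8 × 404 = 3232
    Σ(broken) = 3902 kJ
  Bonds formed (products):
    C–C: 1 × 335 = 335
    C–H: 6 × 404 = 2424
    C=C: 1 × 626 = 626
    H–H: 1 × 422 = 422
    Σ(formed) = 3807 kJ
  ΔH_1 = 3902 − 3807 = +95 kJ
Reaction 2:
  Bonds broken (reactants):
    C–C: 1 × 335 = 335
    C–H: 6 × 404 = 2424
    C=C: 1 × 626 = 626
    Cl–Cl: 1 × 239 = 239
    Σ(broken) = 3624 kJ
  Bonds formed (products):
    C–C: 2 × 335 = 670
    C–Cl: 2 × 333 = 666
    C–H: 6 × 404 = 2424
    Σ(formed) = 3760 kJ
  ΔH_2 = 3624 − 3760 = −136 kJ
ΔH_1 − ΔH_2 = +231 kJ, so reaction 2 has the more negative ΔH; |ΔH_1 − ΔH_2| = 231 kJ.

Reaction 2, by 231 kJ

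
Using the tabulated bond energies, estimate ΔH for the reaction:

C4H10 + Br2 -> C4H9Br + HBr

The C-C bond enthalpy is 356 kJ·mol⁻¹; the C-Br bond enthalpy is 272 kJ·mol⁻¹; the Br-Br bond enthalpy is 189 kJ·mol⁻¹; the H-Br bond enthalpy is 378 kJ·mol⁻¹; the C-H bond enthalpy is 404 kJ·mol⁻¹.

Bonds broken (reactants):
  Br-Br: 1 × 189 = 189
  C-C: 3 × 356 = 1068
  C-H: 10 × 404 = 4040
  Σ(broken) = 5297 kJ
Bonds formed (products):
  C-Br: 1 × 272 = 272
  C-C: 3 × 356 = 1068
  C-H: 9 × 404 = 3636
  H-Br: 1 × 378 = 378
  Σ(formed) = 5354 kJ
ΔH = Σ(broken) − Σ(formed) = 5297 − 5354 = −57 kJ

ΔH ≈ −57 kJ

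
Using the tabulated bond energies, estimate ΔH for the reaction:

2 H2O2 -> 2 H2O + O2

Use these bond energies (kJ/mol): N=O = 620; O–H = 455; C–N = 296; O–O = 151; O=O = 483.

ΔH ≈ −181 kJ

Bonds broken (reactants):
  O–H: 4 × 455 = 1820
  O–O: 2 × 151 = 302
  Σ(broken) = 2122 kJ
Bonds formed (products):
  O–H: 4 × 455 = 1820
  O=O: 1 × 483 = 483
  Σ(formed) = 2303 kJ
ΔH = Σ(broken) − Σ(formed) = 2122 − 2303 = −181 kJ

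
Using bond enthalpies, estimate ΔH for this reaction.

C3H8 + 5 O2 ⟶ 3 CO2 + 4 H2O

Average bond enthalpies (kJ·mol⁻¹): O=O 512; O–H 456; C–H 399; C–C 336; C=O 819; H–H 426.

Bonds broken (reactants):
  C–C: 2 × 336 = 672
  C–H: 8 × 399 = 3192
  O=O: 5 × 512 = 2560
  Σ(broken) = 6424 kJ
Bonds formed (products):
  C=O: 6 × 819 = 4914
  O–H: 8 × 456 = 3648
  Σ(formed) = 8562 kJ
ΔH = Σ(broken) − Σ(formed) = 6424 − 8562 = −2138 kJ

ΔH ≈ −2138 kJ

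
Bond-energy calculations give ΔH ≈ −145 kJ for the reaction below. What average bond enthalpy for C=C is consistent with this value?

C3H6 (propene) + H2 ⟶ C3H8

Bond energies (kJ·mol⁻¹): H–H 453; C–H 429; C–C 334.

Let D be the C=C bond energy.
Σ(broken) = 1×334 + 6×429 + 1×D + 1×453 = 3361 + D
Σ(formed) = 2×334 + 8×429 = 4100
ΔH = Σ(broken) − Σ(formed) = (3361 + D) − (4100) = −739 + D
Setting this equal to −145 kJ gives D = 594 kJ/mol.

D(C=C) ≈ 594 kJ/mol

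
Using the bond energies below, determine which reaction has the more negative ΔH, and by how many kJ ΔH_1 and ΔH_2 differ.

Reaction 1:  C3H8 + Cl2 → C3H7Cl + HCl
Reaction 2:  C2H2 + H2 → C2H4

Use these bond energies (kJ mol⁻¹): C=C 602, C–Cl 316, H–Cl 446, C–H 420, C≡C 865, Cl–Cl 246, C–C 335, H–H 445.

Reaction 1:
  Bonds broken (reactants):
    C–C: 2 × 335 = 670
    C–H: 8 × 420 = 3360
    Cl–Cl: 1 × 246 = 246
    Σ(broken) = 4276 kJ
  Bonds formed (products):
    C–C: 2 × 335 = 670
    C–Cl: 1 × 316 = 316
    C–H: 7 × 420 = 2940
    H–Cl: 1 × 446 = 446
    Σ(formed) = 4372 kJ
  ΔH_1 = 4276 − 4372 = −96 kJ
Reaction 2:
  Bonds broken (reactants):
    C≡C: 1 × 865 = 865
    C–H: 2 × 420 = 840
    H–H: 1 × 445 = 445
    Σ(broken) = 2150 kJ
  Bonds formed (products):
    C–H: 4 × 420 = 1680
    C=C: 1 × 602 = 602
    Σ(formed) = 2282 kJ
  ΔH_2 = 2150 − 2282 = −132 kJ
ΔH_1 − ΔH_2 = +36 kJ, so reaction 2 has the more negative ΔH; |ΔH_1 − ΔH_2| = 36 kJ.

Reaction 2, by 36 kJ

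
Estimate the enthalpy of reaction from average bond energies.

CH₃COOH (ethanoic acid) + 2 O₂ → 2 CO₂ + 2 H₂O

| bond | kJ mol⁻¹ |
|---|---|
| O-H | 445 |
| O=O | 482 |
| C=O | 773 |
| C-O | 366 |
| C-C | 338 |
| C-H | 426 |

ΔH ≈ −708 kJ

Bonds broken (reactants):
  C-C: 1 × 338 = 338
  C-H: 3 × 426 = 1278
  C-O: 1 × 366 = 366
  C=O: 1 × 773 = 773
  O-H: 1 × 445 = 445
  O=O: 2 × 482 = 964
  Σ(broken) = 4164 kJ
Bonds formed (products):
  C=O: 4 × 773 = 3092
  O-H: 4 × 445 = 1780
  Σ(formed) = 4872 kJ
ΔH = Σ(broken) − Σ(formed) = 4164 − 4872 = −708 kJ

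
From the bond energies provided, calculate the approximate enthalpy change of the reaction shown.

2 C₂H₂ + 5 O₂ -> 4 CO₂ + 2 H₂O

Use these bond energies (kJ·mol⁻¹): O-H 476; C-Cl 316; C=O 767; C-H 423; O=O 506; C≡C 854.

ΔH ≈ −2110 kJ

Bonds broken (reactants):
  C≡C: 2 × 854 = 1708
  C-H: 4 × 423 = 1692
  O=O: 5 × 506 = 2530
  Σ(broken) = 5930 kJ
Bonds formed (products):
  C=O: 8 × 767 = 6136
  O-H: 4 × 476 = 1904
  Σ(formed) = 8040 kJ
ΔH = Σ(broken) − Σ(formed) = 5930 − 8040 = −2110 kJ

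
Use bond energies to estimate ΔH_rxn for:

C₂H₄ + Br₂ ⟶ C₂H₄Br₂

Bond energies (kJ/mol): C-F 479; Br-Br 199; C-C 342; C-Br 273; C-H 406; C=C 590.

Bonds broken (reactants):
  Br-Br: 1 × 199 = 199
  C-H: 4 × 406 = 1624
  C=C: 1 × 590 = 590
  Σ(broken) = 2413 kJ
Bonds formed (products):
  C-Br: 2 × 273 = 546
  C-C: 1 × 342 = 342
  C-H: 4 × 406 = 1624
  Σ(formed) = 2512 kJ
ΔH = Σ(broken) − Σ(formed) = 2413 − 2512 = −99 kJ

ΔH ≈ −99 kJ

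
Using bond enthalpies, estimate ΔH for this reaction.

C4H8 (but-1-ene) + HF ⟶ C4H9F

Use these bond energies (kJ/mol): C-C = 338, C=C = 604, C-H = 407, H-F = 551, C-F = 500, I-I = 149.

ΔH ≈ −90 kJ

Bonds broken (reactants):
  C-C: 2 × 338 = 676
  C-H: 8 × 407 = 3256
  C=C: 1 × 604 = 604
  H-F: 1 × 551 = 551
  Σ(broken) = 5087 kJ
Bonds formed (products):
  C-C: 3 × 338 = 1014
  C-F: 1 × 500 = 500
  C-H: 9 × 407 = 3663
  Σ(formed) = 5177 kJ
ΔH = Σ(broken) − Σ(formed) = 5087 − 5177 = −90 kJ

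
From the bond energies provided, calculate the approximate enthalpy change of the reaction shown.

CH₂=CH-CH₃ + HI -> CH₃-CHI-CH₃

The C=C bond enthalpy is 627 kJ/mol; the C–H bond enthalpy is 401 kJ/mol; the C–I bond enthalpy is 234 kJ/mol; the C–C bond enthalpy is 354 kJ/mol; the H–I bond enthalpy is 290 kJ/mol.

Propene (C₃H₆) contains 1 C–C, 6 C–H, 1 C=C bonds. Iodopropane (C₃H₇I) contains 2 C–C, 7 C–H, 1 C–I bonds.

ΔH ≈ −72 kJ

Bonds broken (reactants):
  C–C: 1 × 354 = 354
  C–H: 6 × 401 = 2406
  C=C: 1 × 627 = 627
  H–I: 1 × 290 = 290
  Σ(broken) = 3677 kJ
Bonds formed (products):
  C–C: 2 × 354 = 708
  C–H: 7 × 401 = 2807
  C–I: 1 × 234 = 234
  Σ(formed) = 3749 kJ
ΔH = Σ(broken) − Σ(formed) = 3677 − 3749 = −72 kJ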